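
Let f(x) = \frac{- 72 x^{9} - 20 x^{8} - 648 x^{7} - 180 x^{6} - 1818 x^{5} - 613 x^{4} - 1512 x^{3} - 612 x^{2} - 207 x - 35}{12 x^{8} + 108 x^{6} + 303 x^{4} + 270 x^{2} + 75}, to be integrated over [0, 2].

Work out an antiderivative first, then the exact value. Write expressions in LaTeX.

Antiderivative: F(x) = - 3 x^{2} - \frac{5 x}{3} + \frac{2 x - \frac{3}{2}}{\frac{2 x^{4}}{3} + 3 x^{2} + \frac{5}{3}}; value = - \frac{15692}{1095}

Differentiate the proposed F(x) back; it has to land on f(x) exactly.
F(x) = - 3 x^{2} - \frac{5 x}{3} + \frac{2 x - \frac{3}{2}}{\frac{2 x^{4}}{3} + 3 x^{2} + \frac{5}{3}} is an antiderivative of f.
Check: d/dx[- 3 x^{2} - \frac{5 x}{3} + \frac{2 x - \frac{3}{2}}{\frac{2 x^{4}}{3} + 3 x^{2} + \frac{5}{3}}] = \frac{- 72 x^{9} - 20 x^{8} - 648 x^{7} - 180 x^{6} - 1818 x^{5} - 613 x^{4} - 1512 x^{3} - 612 x^{2} - 207 x - 35}{12 x^{8} + 108 x^{6} + 303 x^{4} + 270 x^{2} + 75} = f(x).
F(2) = - \frac{6671}{438}; F(0) = - \frac{9}{10}.
Integral = F(2) - F(0) = - \frac{15692}{1095}.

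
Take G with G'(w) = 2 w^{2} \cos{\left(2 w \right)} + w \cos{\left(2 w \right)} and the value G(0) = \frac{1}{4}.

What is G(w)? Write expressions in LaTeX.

Integrate term by term and add the pieces.
A general antiderivative is w^{2} \sin{\left(2 w \right)} + \frac{w \sin{\left(2 w \right)}}{2} + w \cos{\left(2 w \right)} - \frac{\sin{\left(2 w \right)}}{2} + \frac{\cos{\left(2 w \right)}}{4} + C.
The condition gives C = \frac{1}{4} - (\frac{1}{4}) = 0.
So G(w) = w^{2} \sin{\left(2 w \right)} + \frac{w \sin{\left(2 w \right)}}{2} + w \cos{\left(2 w \right)} - \frac{\sin{\left(2 w \right)}}{2} + \frac{\cos{\left(2 w \right)}}{4}.
Check: d/dw[w^{2} \sin{\left(2 w \right)} + \frac{w \sin{\left(2 w \right)}}{2} + w \cos{\left(2 w \right)} - \frac{\sin{\left(2 w \right)}}{2} + \frac{\cos{\left(2 w \right)}}{4}] = 2 w^{2} \cos{\left(2 w \right)} + w \cos{\left(2 w \right)} = G'(w).

G(w) = w^{2} \sin{\left(2 w \right)} + \frac{w \sin{\left(2 w \right)}}{2} + w \cos{\left(2 w \right)} - \frac{\sin{\left(2 w \right)}}{2} + \frac{\cos{\left(2 w \right)}}{4}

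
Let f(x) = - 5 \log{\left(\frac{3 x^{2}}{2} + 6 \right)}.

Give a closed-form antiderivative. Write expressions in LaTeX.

An antiderivative is F(x) = - 5 x \log{\left(\frac{3 x^{2}}{2} + 6 \right)} + 10 x - 20 \operatorname{atan}{\left(\frac{x}{2} \right)}.

A first test for any F(x): its x-derivative must equal f(x) identically.
Check: d/dx[- 5 x \log{\left(\frac{3 x^{2}}{2} + 6 \right)} + 10 x - 20 \operatorname{atan}{\left(\frac{x}{2} \right)}] = - 5 \log{\left(\frac{x^{2}}{2} + 2 \right)} - 5 \log{\left(3 \right)}, which equals f(x).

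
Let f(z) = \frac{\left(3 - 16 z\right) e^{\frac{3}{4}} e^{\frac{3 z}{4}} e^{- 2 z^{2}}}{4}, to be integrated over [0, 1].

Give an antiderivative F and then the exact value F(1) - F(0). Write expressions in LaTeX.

Antiderivative: F(z) = e^{- 2 z^{2} + \frac{3 z}{4} + \frac{3}{4}}; value = - e^{\frac{3}{4}} + e^{- \frac{1}{2}}

f matches the chain-rule pattern g'(h)*h' with inner function h(z) = - 2 z^{2} + \frac{3 z}{4} + \frac{3}{4}; substituting u = h(z) collapses the integral.
F(z) = e^{- 2 z^{2} + \frac{3 z}{4} + \frac{3}{4}} is an antiderivative of f.
Check: d/dz[e^{- 2 z^{2} + \frac{3 z}{4} + \frac{3}{4}}] = - 4 z e^{\frac{3}{4}} e^{\frac{3 z}{4}} e^{- 2 z^{2}} + \frac{3 e^{\frac{3}{4}} e^{\frac{3 z}{4}} e^{- 2 z^{2}}}{4}, which equals f(z).
F(1) = e^{- \frac{1}{2}}; F(0) = e^{\frac{3}{4}}.
Integral = F(1) - F(0) = - e^{\frac{3}{4}} + e^{- \frac{1}{2}}.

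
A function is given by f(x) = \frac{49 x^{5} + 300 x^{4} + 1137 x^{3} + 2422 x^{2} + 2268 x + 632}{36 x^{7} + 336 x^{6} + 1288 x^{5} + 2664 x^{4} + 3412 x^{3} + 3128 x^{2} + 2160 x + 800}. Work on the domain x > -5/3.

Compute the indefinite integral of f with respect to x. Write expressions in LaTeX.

For F(x) to be correct the identity F'(x) - f(x) = 0 must hold.
Check: d/dx[\frac{5 \operatorname{atan}{\left(x \right)}}{4} - \frac{1}{3 \left(3 x + 5\right)} + \frac{2}{\left(x + 2\right)^{2}}] = \frac{49 x^{5} + 300 x^{4} + 1137 x^{3} + 2422 x^{2} + 2268 x + 632}{36 x^{7} + 336 x^{6} + 1288 x^{5} + 2664 x^{4} + 3412 x^{3} + 3128 x^{2} + 2160 x + 800} = f(x).

F(x) = \frac{5 \operatorname{atan}{\left(x \right)}}{4} - \frac{1}{3 \left(3 x + 5\right)} + \frac{2}{\left(x + 2\right)^{2}} + C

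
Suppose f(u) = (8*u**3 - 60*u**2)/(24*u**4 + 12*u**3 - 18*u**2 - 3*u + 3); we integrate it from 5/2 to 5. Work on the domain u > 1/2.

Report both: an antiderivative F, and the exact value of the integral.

Antiderivative: F(u) = (-46*u*log(u - 1/2) - 72*u*log(u + 1/2) + 136*u*log(u + 1) + 23*log(u - 1/2) + 36*log(u + 1/2) - 68*log(u + 1) + 21)/(27*(2*u - 1)); value = -68*log(7/2)/27 - 4*log(11/2)/3 - 23*log(9/2)/27 - 35/324 + 23*log(2)/27 + 4*log(3)/3 + 68*log(6)/27

Factor the denominator (3*(u + 1)*(2*u - 1)**2*(2*u + 1)) and decompose: f = -8/(3*(2*u + 1)) - 46/(27*(2*u - 1)) - 14/(9*(2*u - 1)**2) + 68/(27*(u + 1)); each piece integrates to a log, atan, or power term.
F(u) = (-46*u*log(u - 1/2) - 72*u*log(u + 1/2) + 136*u*log(u + 1) + 23*log(u - 1/2) + 36*log(u + 1/2) - 68*log(u + 1) + 21)/(27*(2*u - 1)) is an antiderivative of f.
Check: d/du[(-46*u*log(u - 1/2) - 72*u*log(u + 1/2) + 136*u*log(u + 1) + 23*log(u - 1/2) + 36*log(u + 1/2) - 68*log(u + 1) + 21)/(27*(2*u - 1))] = (8*u**3 - 60*u**2)/(24*u**4 + 12*u**3 - 18*u**2 - 3*u + 3) = f(u).
F(5) = -4*log(11/2)/3 - 23*log(9/2)/27 + 7/81 + 68*log(6)/27; F(5/2) = -4*log(3)/3 - 23*log(2)/27 + 7/36 + 68*log(7/2)/27.
Integral = F(5) - F(5/2) = -68*log(7/2)/27 - 4*log(11/2)/3 - 23*log(9/2)/27 - 35/324 + 23*log(2)/27 + 4*log(3)/3 + 68*log(6)/27.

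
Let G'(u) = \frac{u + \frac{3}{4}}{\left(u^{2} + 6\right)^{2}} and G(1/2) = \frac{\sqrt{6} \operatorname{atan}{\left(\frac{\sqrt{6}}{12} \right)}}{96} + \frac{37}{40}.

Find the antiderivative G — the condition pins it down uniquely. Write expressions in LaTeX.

G(u) = \frac{\sqrt{6} u^{2} \operatorname{atan}{\left(\frac{\sqrt{6} u}{6} \right)} + 96 u^{2} + 6 u + 6 \sqrt{6} \operatorname{atan}{\left(\frac{\sqrt{6} u}{6} \right)} + 528}{96 \left(u^{2} + 6\right)}

Check a candidate G(u) by differentiating: d/du[G] must match the given G'(u).
A general antiderivative is \frac{u - 8}{16 u^{2} + 96} + \frac{\sqrt{6} \operatorname{atan}{\left(\frac{\sqrt{6} u}{6} \right)}}{96} + C.
The condition gives C = \frac{\sqrt{6} \operatorname{atan}{\left(\frac{\sqrt{6}}{12} \right)}}{96} + \frac{37}{40} - (- \frac{3}{40} + \frac{\sqrt{6} \operatorname{atan}{\left(\frac{\sqrt{6}}{12} \right)}}{96}) = 1.
So G(u) = \frac{\sqrt{6} u^{2} \operatorname{atan}{\left(\frac{\sqrt{6} u}{6} \right)} + 96 u^{2} + 6 u + 6 \sqrt{6} \operatorname{atan}{\left(\frac{\sqrt{6} u}{6} \right)} + 528}{96 \left(u^{2} + 6\right)}.
Check: d/du[\frac{\sqrt{6} u^{2} \operatorname{atan}{\left(\frac{\sqrt{6} u}{6} \right)} + 96 u^{2} + 6 u + 6 \sqrt{6} \operatorname{atan}{\left(\frac{\sqrt{6} u}{6} \right)} + 528}{96 \left(u^{2} + 6\right)}] = \frac{4 u + 3}{4 u^{4} + 48 u^{2} + 144}, which equals G'(u).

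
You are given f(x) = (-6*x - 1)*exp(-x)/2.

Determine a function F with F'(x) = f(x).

f has the shape u'v + uv' for u = 3*x + 7/2 and v = exp(-x) — it is the derivative of the product u*v.
Check: d/dx[(6*x + 7)*exp(-x)/2] = (-6*x - 1)*exp(-x)/2 = f(x).

An antiderivative is F(x) = (6*x + 7)*exp(-x)/2.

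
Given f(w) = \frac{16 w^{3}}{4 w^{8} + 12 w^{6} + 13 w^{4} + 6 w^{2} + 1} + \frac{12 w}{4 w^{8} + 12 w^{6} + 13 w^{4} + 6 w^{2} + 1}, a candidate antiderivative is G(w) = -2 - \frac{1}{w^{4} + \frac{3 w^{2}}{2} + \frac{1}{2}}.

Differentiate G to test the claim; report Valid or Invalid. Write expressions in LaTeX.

Valid - the claim checks out under differentiation.

d/dw[G] = \frac{16 w^{3} + 12 w}{4 w^{8} + 12 w^{6} + 13 w^{4} + 6 w^{2} + 1}
This equals f(w) exactly, so the claim holds.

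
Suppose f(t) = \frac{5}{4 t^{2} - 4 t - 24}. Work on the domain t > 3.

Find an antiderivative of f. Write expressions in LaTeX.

An antiderivative is F(t) = - \frac{- \log{\left(t - 3 \right)} + \log{\left(t + 2 \right)}}{4}.

The denominator factors as 4 \left(t - 3\right) \left(t + 2\right); partial fractions split f into directly integrable pieces: - \frac{1}{4 \left(t + 2\right)} + \frac{1}{4 \left(t - 3\right)}.
Check: d/dt[- \frac{- \log{\left(t - 3 \right)} + \log{\left(t + 2 \right)}}{4}] = \frac{5}{4 t^{2} - 4 t - 24} = f(t).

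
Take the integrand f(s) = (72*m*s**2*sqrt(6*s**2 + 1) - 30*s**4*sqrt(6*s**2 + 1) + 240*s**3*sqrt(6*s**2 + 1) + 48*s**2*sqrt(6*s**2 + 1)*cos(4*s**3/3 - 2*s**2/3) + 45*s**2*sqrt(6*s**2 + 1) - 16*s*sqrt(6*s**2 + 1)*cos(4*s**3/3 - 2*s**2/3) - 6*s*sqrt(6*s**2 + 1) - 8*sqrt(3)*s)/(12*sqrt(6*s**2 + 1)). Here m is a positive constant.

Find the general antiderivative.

F(s) = 2*m*s**3 - s**5/2 + 5*s**4 + 5*s**3/4 - s**2/4 - sqrt(2*s**2 + 1/3)/3 + sin(4*s**3/3 - 2*s**2/3) + C

Check any antiderivative F(s) by computing F'(s) and comparing it with f(s).
Check: d/ds[2*m*s**3 - s**5/2 + 5*s**4 + 5*s**3/4 - s**2/4 - sqrt(2*s**2 + 1/3)/3 + sin(4*s**3/3 - 2*s**2/3)] = (72*m*s**2*sqrt(6*s**2 + 1) - 30*s**4*sqrt(6*s**2 + 1) + 240*s**3*sqrt(6*s**2 + 1) + 48*s**2*sqrt(6*s**2 + 1)*cos(4*s**3/3 - 2*s**2/3) + 45*s**2*sqrt(6*s**2 + 1) - 16*s*sqrt(6*s**2 + 1)*cos(4*s**3/3 - 2*s**2/3) - 6*s*sqrt(6*s**2 + 1) - 8*sqrt(3)*s)/(12*sqrt(6*s**2 + 1)) = f(s).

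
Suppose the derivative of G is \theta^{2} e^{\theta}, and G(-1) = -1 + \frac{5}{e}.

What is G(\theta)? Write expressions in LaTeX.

G'(\theta) has the shape u'v + uv' for u = \theta^{2} - 2 \theta + 2 and v = e^{\theta} — it is the derivative of the product u*v.
A general antiderivative is \left(\theta^{2} - 2 \theta + 2\right) e^{\theta} + C.
The condition gives C = -1 + \frac{5}{e} - (\frac{5}{e}) = -1.
So G(\theta) = \left(\theta^{2} - 2 \theta + 2\right) e^{\theta} - 1.
Check: d/d\theta[\left(\theta^{2} - 2 \theta + 2\right) e^{\theta} - 1] = \theta^{2} e^{\theta} = G'(\theta).

G(\theta) = \left(\theta^{2} - 2 \theta + 2\right) e^{\theta} - 1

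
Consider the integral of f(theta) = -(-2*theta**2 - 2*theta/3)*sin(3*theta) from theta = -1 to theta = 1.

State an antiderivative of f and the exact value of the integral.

A first test for any F(theta): its theta-derivative must equal f(theta) identically.
F(theta) = -2*theta**2*cos(3*theta)/3 + 4*theta*sin(3*theta)/9 - 2*theta*cos(3*theta)/9 + 2*sin(3*theta)/27 + 4*cos(3*theta)/27 is an antiderivative of f.
Check: d/dtheta[-2*theta**2*cos(3*theta)/3 + 4*theta*sin(3*theta)/9 - 2*theta*cos(3*theta)/9 + 2*sin(3*theta)/27 + 4*cos(3*theta)/27] = 2*theta**2*sin(3*theta) + 2*theta*sin(3*theta)/3, which equals f(theta).
F(1) = 14*sin(3)/27 - 20*cos(3)/27; F(-1) = 10*sin(3)/27 - 8*cos(3)/27.
Integral = F(1) - F(-1) = 4*sin(3)/27 - 4*cos(3)/9.

Antiderivative: F(theta) = -2*theta**2*cos(3*theta)/3 + 4*theta*sin(3*theta)/9 - 2*theta*cos(3*theta)/9 + 2*sin(3*theta)/27 + 4*cos(3*theta)/27; value = 4*sin(3)/27 - 4*cos(3)/9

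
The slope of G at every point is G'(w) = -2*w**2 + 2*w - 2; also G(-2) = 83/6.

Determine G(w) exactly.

G(w) = -(4*w**3 - 6*w**2 + 12*w - 3)/6

The integrand splits into summands that can be handled one at a time.
A general antiderivative is -2*w**3/3 + w**2 - 2*w + C.
The condition gives C = 83/6 - (40/3) = 1/2.
So G(w) = -(4*w**3 - 6*w**2 + 12*w - 3)/6.
Check: d/dw[-(4*w**3 - 6*w**2 + 12*w - 3)/6] = -2*w**2 + 2*w - 2 = G'(w).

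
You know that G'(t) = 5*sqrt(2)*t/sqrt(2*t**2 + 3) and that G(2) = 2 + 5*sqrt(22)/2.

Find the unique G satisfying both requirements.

G(t) = 5*sqrt(2)*sqrt(2*t**2 + 3)/2 + 2

G'(t) matches the chain-rule pattern g'(h)*h' with inner function h(t) = 4*t**2 + 6; substituting u = h(t) collapses the integral.
A general antiderivative is 5*sqrt(4*t**2 + 6)/2 + C.
The condition gives C = 2 + 5*sqrt(22)/2 - (5*sqrt(22)/2) = 2.
So G(t) = 5*sqrt(2)*sqrt(2*t**2 + 3)/2 + 2.
Check: d/dt[5*sqrt(2)*sqrt(2*t**2 + 3)/2 + 2] = 5*sqrt(2)*t/sqrt(2*t**2 + 3) = G'(t).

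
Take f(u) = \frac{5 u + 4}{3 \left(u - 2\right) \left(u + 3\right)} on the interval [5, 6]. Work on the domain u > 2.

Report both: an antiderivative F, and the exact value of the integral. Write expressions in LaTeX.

Antiderivative: F(u) = \frac{14 \log{\left(u - 2 \right)}}{15} + \frac{11 \log{\left(u + 3 \right)}}{15}; value = - \frac{11 \log{\left(8 \right)}}{15} - \frac{14 \log{\left(3 \right)}}{15} + \frac{14 \log{\left(4 \right)}}{15} + \frac{11 \log{\left(9 \right)}}{15}

The denominator factors as 3 \left(u - 2\right) \left(u + 3\right); partial fractions split f into directly integrable pieces: \frac{11}{15 \left(u + 3\right)} + \frac{14}{15 \left(u - 2\right)}.
F(u) = \frac{14 \log{\left(u - 2 \right)}}{15} + \frac{11 \log{\left(u + 3 \right)}}{15} is an antiderivative of f.
Check: d/du[\frac{14 \log{\left(u - 2 \right)}}{15} + \frac{11 \log{\left(u + 3 \right)}}{15}] = \frac{5 u + 4}{3 u^{2} + 3 u - 18}, which equals f(u).
F(6) = \frac{14 \log{\left(4 \right)}}{15} + \frac{11 \log{\left(9 \right)}}{15}; F(5) = \frac{14 \log{\left(3 \right)}}{15} + \frac{11 \log{\left(8 \right)}}{15}.
Integral = F(6) - F(5) = - \frac{11 \log{\left(8 \right)}}{15} - \frac{14 \log{\left(3 \right)}}{15} + \frac{14 \log{\left(4 \right)}}{15} + \frac{11 \log{\left(9 \right)}}{15}.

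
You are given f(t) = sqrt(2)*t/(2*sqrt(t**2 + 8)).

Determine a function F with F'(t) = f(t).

f matches the chain-rule pattern g'(h)*h' with inner function h(t) = t**2/2 + 4; substituting u = h(t) collapses the integral.
Check: d/dt[sqrt(2)*sqrt(t**2 + 8)/2] = sqrt(2)*t/(2*sqrt(t**2 + 8)) = f(t).

An antiderivative is F(t) = sqrt(2)*sqrt(t**2 + 8)/2.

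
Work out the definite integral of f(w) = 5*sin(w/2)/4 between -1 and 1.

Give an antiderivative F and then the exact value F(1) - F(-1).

Antiderivative: F(w) = -5*cos(w/2)/2; value = 0

Whatever form F(w) takes, F'(w) = f(w) is non-negotiable.
F(w) = -5*cos(w/2)/2 is an antiderivative of f.
Check: d/dw[-5*cos(w/2)/2] = 5*sin(w/2)/4 = f(w).
F(1) = -5*cos(1/2)/2; F(-1) = -5*cos(1/2)/2.
Integral = F(1) - F(-1) = 0.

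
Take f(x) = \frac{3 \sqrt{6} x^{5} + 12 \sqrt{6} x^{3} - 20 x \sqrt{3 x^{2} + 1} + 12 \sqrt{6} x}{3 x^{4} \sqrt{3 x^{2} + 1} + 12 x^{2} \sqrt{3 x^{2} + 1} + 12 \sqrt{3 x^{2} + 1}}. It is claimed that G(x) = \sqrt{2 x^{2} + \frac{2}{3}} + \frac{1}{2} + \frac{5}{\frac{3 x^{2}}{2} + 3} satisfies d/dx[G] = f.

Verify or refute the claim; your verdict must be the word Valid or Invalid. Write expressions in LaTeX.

Valid: G'(x) = f(x).

d/dx[G] = \frac{3 \sqrt{6} x^{5} + 12 \sqrt{6} x^{3} - 20 x \sqrt{3 x^{2} + 1} + 12 \sqrt{6} x}{3 x^{4} \sqrt{3 x^{2} + 1} + 12 x^{2} \sqrt{3 x^{2} + 1} + 12 \sqrt{3 x^{2} + 1}}
This equals f(x) exactly, so the claim holds.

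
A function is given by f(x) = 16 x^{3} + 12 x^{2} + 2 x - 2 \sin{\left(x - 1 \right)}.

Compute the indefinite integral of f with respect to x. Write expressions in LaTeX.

Integrate term by term and add the pieces.
Check: d/dx[4 x^{4} + 4 x^{3} + x^{2} + 2 \cos{\left(x - 1 \right)}] = 16 x^{3} + 12 x^{2} + 2 x - 2 \sin{\left(x - 1 \right)} = f(x).

F(x) = 4 x^{4} + 4 x^{3} + x^{2} + 2 \cos{\left(x - 1 \right)} + C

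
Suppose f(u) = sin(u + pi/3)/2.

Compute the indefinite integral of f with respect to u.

F(u) = -cos(u + pi/3)/2 + C

For F(u) to be correct the identity F'(u) - f(u) = 0 must hold.
Check: d/du[-cos(u + pi/3)/2] = sin(u + pi/3)/2 = f(u).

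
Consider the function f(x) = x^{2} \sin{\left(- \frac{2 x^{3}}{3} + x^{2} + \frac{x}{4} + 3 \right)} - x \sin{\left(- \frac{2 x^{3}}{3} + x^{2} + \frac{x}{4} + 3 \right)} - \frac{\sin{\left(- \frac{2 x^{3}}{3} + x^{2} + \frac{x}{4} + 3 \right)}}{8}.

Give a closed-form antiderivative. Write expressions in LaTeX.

An antiderivative is F(x) = \frac{\cos{\left(- \frac{2 x^{3}}{3} + x^{2} + \frac{x}{4} + 3 \right)}}{2}.

f matches the chain-rule pattern g'(h)*h' with inner function h(x) = - \frac{2 x^{3}}{3} + x^{2} + \frac{x}{4} + 3; substituting u = h(x) collapses the integral.
Check: d/dx[\frac{\cos{\left(- \frac{2 x^{3}}{3} + x^{2} + \frac{x}{4} + 3 \right)}}{2}] = x^{2} \sin{\left(- \frac{2 x^{3}}{3} + x^{2} + \frac{x}{4} + 3 \right)} - x \sin{\left(- \frac{2 x^{3}}{3} + x^{2} + \frac{x}{4} + 3 \right)} - \frac{\sin{\left(- \frac{2 x^{3}}{3} + x^{2} + \frac{x}{4} + 3 \right)}}{8} = f(x).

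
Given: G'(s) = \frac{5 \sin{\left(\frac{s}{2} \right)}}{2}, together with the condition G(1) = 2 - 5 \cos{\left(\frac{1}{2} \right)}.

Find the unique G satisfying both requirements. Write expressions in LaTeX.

G(s) = 2 - 5 \cos{\left(\frac{s}{2} \right)}

Recover the given G'(s) by differentiating a candidate G(s); any mismatch rules it out.
A general antiderivative is - 5 \cos{\left(\frac{s}{2} \right)} + C.
The condition gives C = 2 - 5 \cos{\left(\frac{1}{2} \right)} - (- 5 \cos{\left(\frac{1}{2} \right)}) = 2.
So G(s) = 2 - 5 \cos{\left(\frac{s}{2} \right)}.
Check: d/ds[2 - 5 \cos{\left(\frac{s}{2} \right)}] = \frac{5 \sin{\left(\frac{s}{2} \right)}}{2} = G'(s).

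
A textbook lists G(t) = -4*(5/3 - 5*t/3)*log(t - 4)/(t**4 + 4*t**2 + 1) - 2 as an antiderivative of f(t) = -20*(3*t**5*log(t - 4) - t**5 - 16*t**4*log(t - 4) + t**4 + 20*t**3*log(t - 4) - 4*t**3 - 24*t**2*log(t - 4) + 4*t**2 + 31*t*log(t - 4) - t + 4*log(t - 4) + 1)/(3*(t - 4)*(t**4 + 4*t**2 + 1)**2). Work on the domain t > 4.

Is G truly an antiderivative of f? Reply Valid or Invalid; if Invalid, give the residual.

d/dt[G] = (-60*t**5*log(t - 4) + 20*t**5 + 320*t**4*log(t - 4) - 20*t**4 - 400*t**3*log(t - 4) + 80*t**3 + 480*t**2*log(t - 4) - 80*t**2 - 620*t*log(t - 4) + 20*t - 80*log(t - 4) - 20)/(3*t**9 - 12*t**8 + 24*t**7 - 96*t**6 + 54*t**5 - 216*t**4 + 24*t**3 - 96*t**2 + 3*t - 12)
This equals f(t) exactly, so the claim holds.

Valid - the claim checks out under differentiation.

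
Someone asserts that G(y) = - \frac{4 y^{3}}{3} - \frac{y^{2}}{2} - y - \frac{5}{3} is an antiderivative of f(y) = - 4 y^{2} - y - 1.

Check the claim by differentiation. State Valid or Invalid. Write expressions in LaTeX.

d/dy[G] = - 4 y^{2} - y - 1
This equals f(y) exactly, so the claim holds.

Valid - differentiating G returns exactly f.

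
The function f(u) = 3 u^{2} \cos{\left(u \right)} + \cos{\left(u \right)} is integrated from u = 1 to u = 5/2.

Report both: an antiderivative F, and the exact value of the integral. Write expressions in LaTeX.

The integrand splits into summands that can be handled one at a time.
F(u) = 3 u^{2} \sin{\left(u \right)} + 6 u \cos{\left(u \right)} - 5 \sin{\left(u \right)} is an antiderivative of f.
Check: d/du[3 u^{2} \sin{\left(u \right)} + 6 u \cos{\left(u \right)} - 5 \sin{\left(u \right)}] = 3 u^{2} \cos{\left(u \right)} + \cos{\left(u \right)} = f(u).
F(5/2) = 15 \cos{\left(\frac{5}{2} \right)} + \frac{55 \sin{\left(\frac{5}{2} \right)}}{4}; F(1) = - 2 \sin{\left(1 \right)} + 6 \cos{\left(1 \right)}.
Integral = F(5/2) - F(1) = 15 \cos{\left(\frac{5}{2} \right)} - 6 \cos{\left(1 \right)} + 2 \sin{\left(1 \right)} + \frac{55 \sin{\left(\frac{5}{2} \right)}}{4}.

Antiderivative: F(u) = 3 u^{2} \sin{\left(u \right)} + 6 u \cos{\left(u \right)} - 5 \sin{\left(u \right)}; value = 15 \cos{\left(\frac{5}{2} \right)} - 6 \cos{\left(1 \right)} + 2 \sin{\left(1 \right)} + \frac{55 \sin{\left(\frac{5}{2} \right)}}{4}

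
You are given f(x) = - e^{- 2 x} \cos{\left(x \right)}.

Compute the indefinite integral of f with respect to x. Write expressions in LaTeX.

Whatever form F(x) takes, F'(x) = f(x) is non-negotiable.
Check: d/dx[- \frac{e^{- 2 x} \sin{\left(x \right)}}{5} + \frac{2 e^{- 2 x} \cos{\left(x \right)}}{5}] = - e^{- 2 x} \cos{\left(x \right)} = f(x).

F(x) = - \frac{e^{- 2 x} \sin{\left(x \right)}}{5} + \frac{2 e^{- 2 x} \cos{\left(x \right)}}{5} + C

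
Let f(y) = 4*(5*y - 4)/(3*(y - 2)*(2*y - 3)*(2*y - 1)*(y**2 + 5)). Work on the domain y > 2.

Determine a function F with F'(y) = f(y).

An antiderivative is F(y) = 4*(2030*log(y - 2) - 2205*log(y - 3/2) - 435*log(y - 1/2) + 305*log(y**2 + 5) - 107*sqrt(5)*atan(sqrt(5)*y/5))/27405.

Factor the denominator (3*(y - 2)*(2*y - 3)*(2*y - 1)*(y**2 + 5)) and decompose: f = 4*(122*y - 107)/(5481*(y**2 + 5)) - 8/(63*(2*y - 1)) - 56/(87*(2*y - 3)) + 8/(27*(y - 2)); each piece integrates to a log, atan, or power term.
Check: d/dy[4*(2030*log(y - 2) - 2205*log(y - 3/2) - 435*log(y - 1/2) + 305*log(y**2 + 5) - 107*sqrt(5)*atan(sqrt(5)*y/5))/27405] = (20*y - 16)/(12*y**5 - 48*y**4 + 117*y**3 - 258*y**2 + 285*y - 90), which equals f(y).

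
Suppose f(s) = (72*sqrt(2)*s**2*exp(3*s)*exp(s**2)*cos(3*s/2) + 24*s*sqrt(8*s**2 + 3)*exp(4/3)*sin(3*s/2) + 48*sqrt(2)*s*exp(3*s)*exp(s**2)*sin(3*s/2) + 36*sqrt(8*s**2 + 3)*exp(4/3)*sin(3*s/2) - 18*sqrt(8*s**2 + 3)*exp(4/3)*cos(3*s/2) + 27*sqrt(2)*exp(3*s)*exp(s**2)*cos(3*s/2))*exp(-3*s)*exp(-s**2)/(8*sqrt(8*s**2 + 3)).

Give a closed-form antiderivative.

An antiderivative is F(s) = 3*sqrt(4*s**2 + 3/2)*sin(3*s/2)/2 - 3*exp(4/3)*exp(-3*s)*exp(-s**2)*sin(3*s/2)/2.

Recognize the product-rule pattern: f = u'v + uv' with u = 3*sqrt(4*s**2 + 3/2)/2 - 3*exp(-s**2 - 3*s + 4/3)/2, v = sin(3*s/2), so integration by parts undoes it.
Check: d/ds[3*sqrt(4*s**2 + 3/2)*sin(3*s/2)/2 - 3*exp(4/3)*exp(-3*s)*exp(-s**2)*sin(3*s/2)/2] = sqrt(2)*(72*s**2*exp(3*s)*exp(s**2)*cos(3*s/2) + 12*sqrt(2)*s*sqrt(8*s**2 + 3)*exp(4/3)*sin(3*s/2) + 48*s*exp(3*s)*exp(s**2)*sin(3*s/2) + 18*sqrt(2)*sqrt(8*s**2 + 3)*exp(4/3)*sin(3*s/2) - 9*sqrt(2)*sqrt(8*s**2 + 3)*exp(4/3)*cos(3*s/2) + 27*exp(3*s)*exp(s**2)*cos(3*s/2))*exp(-3*s)*exp(-s**2)/(8*sqrt(8*s**2 + 3)), which equals f(s).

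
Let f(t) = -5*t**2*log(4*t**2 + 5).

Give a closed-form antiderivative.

An antiderivative is F(t) = 5*(-12*t**3*log(4*t**2 + 5) + 8*t**3 - 30*t + 15*sqrt(5)*atan(2*sqrt(5)*t/5))/36.

Whatever form F(t) takes, F'(t) = f(t) is non-negotiable.
Check: d/dt[5*(-12*t**3*log(4*t**2 + 5) + 8*t**3 - 30*t + 15*sqrt(5)*atan(2*sqrt(5)*t/5))/36] = -5*t**2*log(4*t**2 + 5) = f(t).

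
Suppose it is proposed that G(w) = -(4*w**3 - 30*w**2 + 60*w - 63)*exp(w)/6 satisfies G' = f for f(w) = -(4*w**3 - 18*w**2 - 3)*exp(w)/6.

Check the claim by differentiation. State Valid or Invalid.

d/dw[G] = -2*w**3*exp(w)/3 + 3*w**2*exp(w) + exp(w)/2
This equals f(w) exactly, so the claim holds.

Valid - differentiating G returns exactly f.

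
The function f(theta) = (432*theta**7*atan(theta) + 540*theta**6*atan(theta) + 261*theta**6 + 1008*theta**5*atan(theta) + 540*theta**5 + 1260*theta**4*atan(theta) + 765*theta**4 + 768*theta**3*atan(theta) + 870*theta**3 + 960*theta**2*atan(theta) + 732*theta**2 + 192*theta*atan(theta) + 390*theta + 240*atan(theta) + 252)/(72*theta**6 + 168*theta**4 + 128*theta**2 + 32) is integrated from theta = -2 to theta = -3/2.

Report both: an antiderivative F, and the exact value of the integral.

Recognize the product-rule pattern: f = u'v + uv' with u = 5*theta/(4*(2*theta**2 + 4/3)) + 3*atan(theta), v = theta**2 + 5*theta/2 + 2, so integration by parts undoes it.
F(theta) = (144*theta**4*atan(theta) + 360*theta**3*atan(theta) + 30*theta**3 + 384*theta**2*atan(theta) + 75*theta**2 + 240*theta*atan(theta) + 60*theta + 192*atan(theta))/(48*theta**2 + 32) is an antiderivative of f.
Check: d/dtheta[(144*theta**4*atan(theta) + 360*theta**3*atan(theta) + 30*theta**3 + 384*theta**2*atan(theta) + 75*theta**2 + 240*theta*atan(theta) + 60*theta + 192*atan(theta))/(48*theta**2 + 32)] = (432*theta**7*atan(theta) + 540*theta**6*atan(theta) + 261*theta**6 + 1008*theta**5*atan(theta) + 540*theta**5 + 1260*theta**4*atan(theta) + 765*theta**4 + 768*theta**3*atan(theta) + 870*theta**3 + 960*theta**2*atan(theta) + 732*theta**2 + 192*theta*atan(theta) + 390*theta + 240*atan(theta) + 252)/(72*theta**6 + 168*theta**4 + 128*theta**2 + 32) = f(theta).
F(-3/2) = -3*atan(3/2)/2 - 9/56; F(-2) = -3*atan(2) - 15/56.
Integral = F(-3/2) - F(-2) = -3*atan(3/2)/2 + 3/28 + 3*atan(2).

Antiderivative: F(theta) = (144*theta**4*atan(theta) + 360*theta**3*atan(theta) + 30*theta**3 + 384*theta**2*atan(theta) + 75*theta**2 + 240*theta*atan(theta) + 60*theta + 192*atan(theta))/(48*theta**2 + 32); value = -3*atan(3/2)/2 + 3/28 + 3*atan(2)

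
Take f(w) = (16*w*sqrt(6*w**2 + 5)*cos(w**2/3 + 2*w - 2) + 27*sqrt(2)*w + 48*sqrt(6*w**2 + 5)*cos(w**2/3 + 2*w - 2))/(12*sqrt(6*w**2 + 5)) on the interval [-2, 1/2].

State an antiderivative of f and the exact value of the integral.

Recover f(w) by differentiating a candidate F(w); any mismatch rules it out.
F(w) = 3*sqrt(3*w**2 + 5/2)/4 + 2*sin(w**2/3 + 2*w - 2) is an antiderivative of f.
Check: d/dw[3*sqrt(3*w**2 + 5/2)/4 + 2*sin(w**2/3 + 2*w - 2)] = (16*w*sqrt(6*w**2 + 5)*cos(w**2/3 + 2*w - 2) + 27*sqrt(2)*w + 48*sqrt(6*w**2 + 5)*cos(w**2/3 + 2*w - 2))/(12*sqrt(6*w**2 + 5)) = f(w).
F(1/2) = -2*sin(11/12) + 3*sqrt(13)/8; F(-2) = -2*sin(14/3) + 3*sqrt(58)/8.
Integral = F(1/2) - F(-2) = -3*sqrt(58)/8 + 2*sin(14/3) - 2*sin(11/12) + 3*sqrt(13)/8.

Antiderivative: F(w) = 3*sqrt(3*w**2 + 5/2)/4 + 2*sin(w**2/3 + 2*w - 2); value = -3*sqrt(58)/8 + 2*sin(14/3) - 2*sin(11/12) + 3*sqrt(13)/8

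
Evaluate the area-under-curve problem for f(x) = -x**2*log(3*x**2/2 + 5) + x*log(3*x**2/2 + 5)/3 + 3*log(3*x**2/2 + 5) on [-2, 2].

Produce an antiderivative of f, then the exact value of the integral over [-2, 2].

Antiderivative: F(x) = -x**3*log(3*x**2/2 + 5)/3 + 2*x**3/9 + x**2*log(3*x**2/2 + 5)/6 - x**2/6 + 3*x*log(3*x**2/2 + 5) - 74*x/9 + 5*log(x**2 + 10/3)/9 + 74*sqrt(30)*atan(sqrt(30)*x/10)/27; value = -88/3 + 20*log(11)/3 + 148*sqrt(30)*atan(sqrt(30)/5)/27

The integrand splits into summands that can be handled one at a time.
F(x) = -x**3*log(3*x**2/2 + 5)/3 + 2*x**3/9 + x**2*log(3*x**2/2 + 5)/6 - x**2/6 + 3*x*log(3*x**2/2 + 5) - 74*x/9 + 5*log(x**2 + 10/3)/9 + 74*sqrt(30)*atan(sqrt(30)*x/10)/27 is an antiderivative of f.
Check: d/dx[-x**3*log(3*x**2/2 + 5)/3 + 2*x**3/9 + x**2*log(3*x**2/2 + 5)/6 - x**2/6 + 3*x*log(3*x**2/2 + 5) - 74*x/9 + 5*log(x**2 + 10/3)/9 + 74*sqrt(30)*atan(sqrt(30)*x/10)/27] = -x**2*log(3*x**2/2 + 5) + x*log(3*x**2/2 + 5)/3 + 3*log(3*x**2/2 + 5) = f(x).
F(2) = -46/3 + 5*log(22/3)/9 + 4*log(11) + 74*sqrt(30)*atan(sqrt(30)/5)/27; F(-2) = -74*sqrt(30)*atan(sqrt(30)/5)/27 - 8*log(11)/3 + 5*log(22/3)/9 + 14.
Integral = F(2) - F(-2) = -88/3 + 20*log(11)/3 + 148*sqrt(30)*atan(sqrt(30)/5)/27.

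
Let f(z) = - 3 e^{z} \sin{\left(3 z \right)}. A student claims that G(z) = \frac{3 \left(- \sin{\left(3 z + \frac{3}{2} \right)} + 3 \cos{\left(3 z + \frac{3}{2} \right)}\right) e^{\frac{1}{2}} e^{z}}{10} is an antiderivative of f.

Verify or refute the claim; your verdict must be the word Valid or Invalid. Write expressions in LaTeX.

Invalid: d/dz[G] - f = 3 e^{z} \sin{\left(3 z \right)} - 3 e^{\frac{1}{2}} e^{z} \sin{\left(3 z + \frac{3}{2} \right)}, which is not 0.

d/dz[G] = - 3 e^{\frac{1}{2}} e^{z} \sin{\left(3 z + \frac{3}{2} \right)}
d/dz[G] - f(z) = 3 e^{z} \sin{\left(3 z \right)} - 3 e^{\frac{1}{2}} e^{z} \sin{\left(3 z + \frac{3}{2} \right)} != 0.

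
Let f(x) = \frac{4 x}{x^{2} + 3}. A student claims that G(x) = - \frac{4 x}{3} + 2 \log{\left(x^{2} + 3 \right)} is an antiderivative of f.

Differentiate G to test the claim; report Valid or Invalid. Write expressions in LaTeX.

d/dx[G] = \frac{- 4 x^{2} + 12 x - 12}{3 x^{2} + 9}
d/dx[G] - f(x) = - \frac{4}{3} != 0.

Invalid: d/dx[G] - f = - \frac{4}{3}, which is not 0.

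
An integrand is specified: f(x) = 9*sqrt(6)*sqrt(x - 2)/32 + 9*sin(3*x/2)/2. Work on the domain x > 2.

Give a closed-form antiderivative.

An antiderivative is F(x) = 3*x*sqrt(3*x/2 - 3)/8 - 3*sqrt(3*x/2 - 3)/4 - 3*cos(3*x/2).

Integrate term by term and add the pieces.
Check: d/dx[3*x*sqrt(3*x/2 - 3)/8 - 3*sqrt(3*x/2 - 3)/4 - 3*cos(3*x/2)] = sqrt(2)*(9*sqrt(3)*x + 72*sqrt(2)*sqrt(x - 2)*sin(3*x/2) - 18*sqrt(3))/(32*sqrt(x - 2)), which equals f(x).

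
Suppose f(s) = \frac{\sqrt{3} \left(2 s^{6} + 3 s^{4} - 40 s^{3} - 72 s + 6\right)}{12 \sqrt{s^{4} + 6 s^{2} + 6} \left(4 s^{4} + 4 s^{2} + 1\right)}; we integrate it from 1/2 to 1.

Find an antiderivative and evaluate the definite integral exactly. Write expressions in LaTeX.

Antiderivative: F(s) = \frac{\sqrt{3} \left(s + 4\right) \sqrt{s^{4} + 6 s^{2} + 6}}{12 \left(2 s^{2} + 1\right)}; value = - \frac{11 \sqrt{3}}{16} + \frac{5 \sqrt{39}}{36}

An antiderivative F(s) passes only if d/ds[F] lands on f(s) exactly.
F(s) = \frac{\sqrt{3} \left(s + 4\right) \sqrt{s^{4} + 6 s^{2} + 6}}{12 \left(2 s^{2} + 1\right)} is an antiderivative of f.
Check: d/ds[\frac{\sqrt{3} \left(s + 4\right) \sqrt{s^{4} + 6 s^{2} + 6}}{12 \left(2 s^{2} + 1\right)}] = \frac{2 \sqrt{3} s^{6} + 3 \sqrt{3} s^{4} - 40 \sqrt{3} s^{3} - 72 \sqrt{3} s + 6 \sqrt{3}}{48 s^{4} \sqrt{s^{4} + 6 s^{2} + 6} + 48 s^{2} \sqrt{s^{4} + 6 s^{2} + 6} + 12 \sqrt{s^{4} + 6 s^{2} + 6}}, which equals f(s).
F(1) = \frac{5 \sqrt{39}}{36}; F(1/2) = \frac{11 \sqrt{3}}{16}.
Integral = F(1) - F(1/2) = - \frac{11 \sqrt{3}}{16} + \frac{5 \sqrt{39}}{36}.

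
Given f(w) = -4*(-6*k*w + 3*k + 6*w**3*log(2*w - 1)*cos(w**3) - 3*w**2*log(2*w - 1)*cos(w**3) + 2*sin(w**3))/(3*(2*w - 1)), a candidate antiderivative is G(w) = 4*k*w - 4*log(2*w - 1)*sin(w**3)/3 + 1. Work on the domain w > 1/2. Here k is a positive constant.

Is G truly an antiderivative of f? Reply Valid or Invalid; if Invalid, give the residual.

d/dw[G] = (24*k*w - 12*k - 24*w**3*log(2*w - 1)*cos(w**3) + 12*w**2*log(2*w - 1)*cos(w**3) - 8*sin(w**3))/(6*w - 3)
This equals f(w) exactly, so the claim holds.

Valid. The derivative of G reproduces f.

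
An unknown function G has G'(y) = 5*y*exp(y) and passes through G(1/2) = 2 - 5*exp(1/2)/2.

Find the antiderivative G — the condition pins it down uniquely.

G'(y) has the shape u'v + uv' for u = 5*y - 5 and v = exp(y) — it is the derivative of the product u*v.
A general antiderivative is (5*y - 5)*exp(y) + C.
The condition gives C = 2 - 5*exp(1/2)/2 - (-5*exp(1/2)/2) = 2.
So G(y) = 5*y*exp(y) - 5*exp(y) + 2.
Check: d/dy[5*y*exp(y) - 5*exp(y) + 2] = 5*y*exp(y) = G'(y).

G(y) = 5*y*exp(y) - 5*exp(y) + 2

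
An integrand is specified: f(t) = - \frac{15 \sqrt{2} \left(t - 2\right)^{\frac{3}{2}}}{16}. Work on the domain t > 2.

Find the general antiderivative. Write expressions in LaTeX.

F(t) = - \frac{3 t^{2} \sqrt{\frac{t}{2} - 1}}{4} + 3 t \sqrt{\frac{t}{2} - 1} - 3 \sqrt{\frac{t}{2} - 1} + C

For F(t) to be correct the identity F'(t) - f(t) = 0 must hold.
Check: d/dt[- \frac{3 t^{2} \sqrt{\frac{t}{2} - 1}}{4} + 3 t \sqrt{\frac{t}{2} - 1} - 3 \sqrt{\frac{t}{2} - 1}] = \frac{\sqrt{2} \left(- 15 t^{2} + 60 t - 60\right)}{16 \sqrt{t - 2}}, which equals f(t).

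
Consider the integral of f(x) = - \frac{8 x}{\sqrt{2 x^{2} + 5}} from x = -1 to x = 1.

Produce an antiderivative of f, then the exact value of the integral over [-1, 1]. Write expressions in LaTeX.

The substitution u = 2 x^{2} + 5 works: f is exactly (dF/du)*(du/dx) for that inner function.
F(x) = - 4 \sqrt{2 x^{2} + 5} is an antiderivative of f.
Check: d/dx[- 4 \sqrt{2 x^{2} + 5}] = - \frac{8 x}{\sqrt{2 x^{2} + 5}} = f(x).
F(1) = - 4 \sqrt{7}; F(-1) = - 4 \sqrt{7}.
Integral = F(1) - F(-1) = 0.

Antiderivative: F(x) = - 4 \sqrt{2 x^{2} + 5}; value = 0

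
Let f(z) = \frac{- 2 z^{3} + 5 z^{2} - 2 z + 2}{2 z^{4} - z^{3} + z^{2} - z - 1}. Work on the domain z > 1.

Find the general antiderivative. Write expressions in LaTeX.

Factor the denominator (\left(z - 1\right) \left(2 z + 1\right) \left(z^{2} + 1\right)) and decompose: f = - \frac{3 \left(z - 3\right)}{10 \left(z^{2} + 1\right)} - \frac{12}{5 \left(2 z + 1\right)} + \frac{1}{2 \left(z - 1\right)}; each piece integrates to a log, atan, or power term.
Check: d/dz[\frac{\log{\left(z - 1 \right)}}{2} - \frac{6 \log{\left(z + \frac{1}{2} \right)}}{5} - \frac{3 \log{\left(z^{2} + 1 \right)}}{20} + \frac{9 \operatorname{atan}{\left(z \right)}}{10}] = \frac{- 2 z^{3} + 5 z^{2} - 2 z + 2}{2 z^{4} - z^{3} + z^{2} - z - 1} = f(z).

F(z) = \frac{\log{\left(z - 1 \right)}}{2} - \frac{6 \log{\left(z + \frac{1}{2} \right)}}{5} - \frac{3 \log{\left(z^{2} + 1 \right)}}{20} + \frac{9 \operatorname{atan}{\left(z \right)}}{10} + C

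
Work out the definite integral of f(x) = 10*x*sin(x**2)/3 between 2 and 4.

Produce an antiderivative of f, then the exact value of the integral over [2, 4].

Recover f(x) by differentiating a candidate F(x); any mismatch rules it out.
F(x) = -5*cos(x**2)/3 is an antiderivative of f.
Check: d/dx[-5*cos(x**2)/3] = 10*x*sin(x**2)/3 = f(x).
F(4) = -5*cos(16)/3; F(2) = -5*cos(4)/3.
Integral = F(4) - F(2) = 5*cos(4)/3 - 5*cos(16)/3.

Antiderivative: F(x) = -5*cos(x**2)/3; value = 5*cos(4)/3 - 5*cos(16)/3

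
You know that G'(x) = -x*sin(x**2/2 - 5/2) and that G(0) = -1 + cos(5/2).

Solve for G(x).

The substitution u = x**2/2 - 5/2 works: G'(x) is exactly (dG/du)*(du/dx) for that inner function.
A general antiderivative is cos(x**2/2 - 5/2) + C.
The condition gives C = -1 + cos(5/2) - (cos(5/2)) = -1.
So G(x) = cos(x**2/2 - 5/2) - 1.
Check: d/dx[cos(x**2/2 - 5/2) - 1] = -x*sin(x**2/2 - 5/2) = G'(x).

G(x) = cos(x**2/2 - 5/2) - 1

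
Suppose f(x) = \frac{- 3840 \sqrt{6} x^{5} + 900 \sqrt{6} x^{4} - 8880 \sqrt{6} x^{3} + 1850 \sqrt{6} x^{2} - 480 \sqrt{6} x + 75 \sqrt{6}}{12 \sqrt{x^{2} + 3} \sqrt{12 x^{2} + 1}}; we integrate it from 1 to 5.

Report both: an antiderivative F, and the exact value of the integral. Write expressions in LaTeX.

A candidate is checked by its d/dx: the result must match f(x).
F(x) = \frac{\sqrt{3} \left(- 80 \sqrt{2} x^{2} \sqrt{x^{2} + 3} \sqrt{12 x^{2} + 1} + 25 \sqrt{2} x \sqrt{x^{2} + 3} \sqrt{12 x^{2} + 1}\right)}{12} is an antiderivative of f.
Check: d/dx[\frac{\sqrt{3} \left(- 80 \sqrt{2} x^{2} \sqrt{x^{2} + 3} \sqrt{12 x^{2} + 1} + 25 \sqrt{2} x \sqrt{x^{2} + 3} \sqrt{12 x^{2} + 1}\right)}{12}] = \frac{- 3840 \sqrt{6} x^{5} + 900 \sqrt{6} x^{4} - 8880 \sqrt{6} x^{3} + 1850 \sqrt{6} x^{2} - 480 \sqrt{6} x + 75 \sqrt{6}}{12 \sqrt{x^{2} + 3} \sqrt{12 x^{2} + 1}} = f(x).
F(5) = - \frac{4375 \sqrt{258}}{2}; F(1) = - \frac{55 \sqrt{78}}{6}.
Integral = F(5) - F(1) = - \frac{4375 \sqrt{258}}{2} + \frac{55 \sqrt{78}}{6}.

Antiderivative: F(x) = \frac{\sqrt{3} \left(- 80 \sqrt{2} x^{2} \sqrt{x^{2} + 3} \sqrt{12 x^{2} + 1} + 25 \sqrt{2} x \sqrt{x^{2} + 3} \sqrt{12 x^{2} + 1}\right)}{12}; value = - \frac{4375 \sqrt{258}}{2} + \frac{55 \sqrt{78}}{6}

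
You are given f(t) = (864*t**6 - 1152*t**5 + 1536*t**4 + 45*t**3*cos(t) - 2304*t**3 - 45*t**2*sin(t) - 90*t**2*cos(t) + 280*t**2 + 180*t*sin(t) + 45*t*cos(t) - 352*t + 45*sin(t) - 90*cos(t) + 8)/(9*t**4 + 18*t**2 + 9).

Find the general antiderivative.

F(t) = 64*t**5/(2*t**2 + 2) - 128*t**4/(2*t**2 + 2) + 64*t**3/(6*t**2 + 6) - 128*t**2/(6*t**2 + 6) + 16*t/(18*t**2 + 18) + 10*t*sin(t)/(2*t**2 + 2) - 32/(18*t**2 + 18) - 20*sin(t)/(2*t**2 + 2) + C

A candidate is checked by its d/dt: the result must match f(t).
Check: d/dt[64*t**5/(2*t**2 + 2) - 128*t**4/(2*t**2 + 2) + 64*t**3/(6*t**2 + 6) - 128*t**2/(6*t**2 + 6) + 16*t/(18*t**2 + 18) + 10*t*sin(t)/(2*t**2 + 2) - 32/(18*t**2 + 18) - 20*sin(t)/(2*t**2 + 2)] = (864*t**6 - 1152*t**5 + 1536*t**4 + 45*t**3*cos(t) - 2304*t**3 - 45*t**2*sin(t) - 90*t**2*cos(t) + 280*t**2 + 180*t*sin(t) + 45*t*cos(t) - 352*t + 45*sin(t) - 90*cos(t) + 8)/(9*t**4 + 18*t**2 + 9) = f(t).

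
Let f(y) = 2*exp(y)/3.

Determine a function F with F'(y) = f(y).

Differentiate the proposed F(y) back; it has to land on f(y) exactly.
Check: d/dy[2*exp(y)/3] = 2*exp(y)/3 = f(y).

An antiderivative is F(y) = 2*exp(y)/3.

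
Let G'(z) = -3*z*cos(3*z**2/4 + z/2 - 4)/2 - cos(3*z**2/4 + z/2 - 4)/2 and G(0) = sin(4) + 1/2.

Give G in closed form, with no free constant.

G'(z) matches the chain-rule pattern g'(h)*h' with inner function h(z) = 3*z**2/4 + z/2 - 4; substituting u = h(z) collapses the integral.
A general antiderivative is -sin(3*z**2/4 + z/2 - 4) + C.
The condition gives C = sin(4) + 1/2 - (sin(4)) = 1/2.
So G(z) = 1/2 - sin(3*z**2/4 + z/2 - 4).
Check: d/dz[1/2 - sin(3*z**2/4 + z/2 - 4)] = -3*z*cos(3*z**2/4 + z/2 - 4)/2 - cos(3*z**2/4 + z/2 - 4)/2 = G'(z).

G(z) = 1/2 - sin(3*z**2/4 + z/2 - 4)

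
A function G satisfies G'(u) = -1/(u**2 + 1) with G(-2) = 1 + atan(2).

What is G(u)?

Whatever form G(u) takes, its d/du must return the stated G'(u).
A general antiderivative is -atan(u) + C.
The condition gives C = 1 + atan(2) - (atan(2)) = 1.
So G(u) = 1 - atan(u).
Check: d/du[1 - atan(u)] = -1/(u**2 + 1) = G'(u).

G(u) = 1 - atan(u)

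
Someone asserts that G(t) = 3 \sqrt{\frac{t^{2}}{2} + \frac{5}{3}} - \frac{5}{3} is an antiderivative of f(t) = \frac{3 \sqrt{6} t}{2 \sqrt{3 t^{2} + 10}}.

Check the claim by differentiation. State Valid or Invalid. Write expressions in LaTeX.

Valid - differentiating G returns exactly f.

d/dt[G] = \frac{3 \sqrt{6} t}{2 \sqrt{3 t^{2} + 10}}
This equals f(t) exactly, so the claim holds.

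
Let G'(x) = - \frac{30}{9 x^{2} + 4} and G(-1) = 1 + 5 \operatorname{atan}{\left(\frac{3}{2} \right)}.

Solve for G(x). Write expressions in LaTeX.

For G(x) to be correct, d/dx[G] must agree with the stated G'(x) identically.
A general antiderivative is - 5 \operatorname{atan}{\left(\frac{3 x}{2} \right)} + C.
The condition gives C = 1 + 5 \operatorname{atan}{\left(\frac{3}{2} \right)} - (5 \operatorname{atan}{\left(\frac{3}{2} \right)}) = 1.
So G(x) = 1 - 5 \operatorname{atan}{\left(\frac{3 x}{2} \right)}.
Check: d/dx[1 - 5 \operatorname{atan}{\left(\frac{3 x}{2} \right)}] = - \frac{30}{9 x^{2} + 4} = G'(x).

G(x) = 1 - 5 \operatorname{atan}{\left(\frac{3 x}{2} \right)}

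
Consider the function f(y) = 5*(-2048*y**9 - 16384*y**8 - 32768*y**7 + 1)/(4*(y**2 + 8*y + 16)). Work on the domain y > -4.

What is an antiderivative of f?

An antiderivative is F(y) = 5*(-256*y**8*(y + 4) - 1)/(4*(y + 4)).

An antiderivative F(y) passes only if d/dy[F] lands on f(y) exactly.
Check: d/dy[5*(-256*y**8*(y + 4) - 1)/(4*(y + 4))] = (-10240*y**9 - 81920*y**8 - 163840*y**7 + 5)/(4*y**2 + 32*y + 64), which equals f(y).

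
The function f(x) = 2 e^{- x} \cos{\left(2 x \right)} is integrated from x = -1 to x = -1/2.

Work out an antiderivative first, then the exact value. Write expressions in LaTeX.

Antiderivative: F(x) = \frac{\left(4 \sin{\left(2 x \right)} - 2 \cos{\left(2 x \right)}\right) e^{- x}}{5}; value = - \frac{4 e^{\frac{1}{2}} \sin{\left(1 \right)}}{5} + \frac{2 e \cos{\left(2 \right)}}{5} - \frac{2 e^{\frac{1}{2}} \cos{\left(1 \right)}}{5} + \frac{4 e \sin{\left(2 \right)}}{5}

Recover f(x) by differentiating a candidate F(x); any mismatch rules it out.
F(x) = \frac{\left(4 \sin{\left(2 x \right)} - 2 \cos{\left(2 x \right)}\right) e^{- x}}{5} is an antiderivative of f.
Check: d/dx[\frac{\left(4 \sin{\left(2 x \right)} - 2 \cos{\left(2 x \right)}\right) e^{- x}}{5}] = 2 e^{- x} \cos{\left(2 x \right)} = f(x).
F(-1/2) = - \frac{4 e^{\frac{1}{2}} \sin{\left(1 \right)}}{5} - \frac{2 e^{\frac{1}{2}} \cos{\left(1 \right)}}{5}; F(-1) = - \frac{4 e \sin{\left(2 \right)}}{5} - \frac{2 e \cos{\left(2 \right)}}{5}.
Integral = F(-1/2) - F(-1) = - \frac{4 e^{\frac{1}{2}} \sin{\left(1 \right)}}{5} + \frac{2 e \cos{\left(2 \right)}}{5} - \frac{2 e^{\frac{1}{2}} \cos{\left(1 \right)}}{5} + \frac{4 e \sin{\left(2 \right)}}{5}.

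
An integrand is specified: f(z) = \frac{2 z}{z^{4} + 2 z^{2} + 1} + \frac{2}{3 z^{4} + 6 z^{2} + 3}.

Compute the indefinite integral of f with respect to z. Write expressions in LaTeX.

Integrate term by term and add the pieces.
Check: d/dz[\frac{z^{2} \operatorname{atan}{\left(z \right)} + z + \operatorname{atan}{\left(z \right)} - 3}{3 z^{2} + 3}] = \frac{6 z + 2}{3 z^{4} + 6 z^{2} + 3}, which equals f(z).

F(z) = \frac{z^{2} \operatorname{atan}{\left(z \right)} + z + \operatorname{atan}{\left(z \right)} - 3}{3 z^{2} + 3} + C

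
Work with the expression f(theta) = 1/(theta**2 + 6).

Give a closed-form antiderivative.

An antiderivative is F(theta) = sqrt(6)*atan(sqrt(6)*theta/6)/6.

Check any antiderivative F(theta) by computing F'(theta) and comparing it with f(theta).
Check: d/dtheta[sqrt(6)*atan(sqrt(6)*theta/6)/6] = 1/(theta**2 + 6) = f(theta).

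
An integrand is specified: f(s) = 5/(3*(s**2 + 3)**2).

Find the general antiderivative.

F(s) = (5*sqrt(3)*s**2*atan(sqrt(3)*s/3) + 15*s + 15*sqrt(3)*atan(sqrt(3)*s/3))/(54*s**2 + 162) + C

Recover f(s) by differentiating a candidate F(s); any mismatch rules it out.
Check: d/ds[(5*sqrt(3)*s**2*atan(sqrt(3)*s/3) + 15*s + 15*sqrt(3)*atan(sqrt(3)*s/3))/(54*s**2 + 162)] = 5/(3*s**4 + 18*s**2 + 27), which equals f(s).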